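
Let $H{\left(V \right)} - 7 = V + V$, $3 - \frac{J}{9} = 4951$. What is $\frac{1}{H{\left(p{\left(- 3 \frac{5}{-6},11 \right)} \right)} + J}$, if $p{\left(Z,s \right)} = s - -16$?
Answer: $- \frac{1}{44471} \approx -2.2487 \cdot 10^{-5}$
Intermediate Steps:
$p{\left(Z,s \right)} = 16 + s$ ($p{\left(Z,s \right)} = s + 16 = 16 + s$)
$J = -44532$ ($J = 27 - 44559 = -44532$)
$H{\left(V \right)} = 7 + 2 V$ ($H{\left(V \right)} = 7 + \left(V + V\right) = 7 + 2 V$)
$\frac{1}{H{\left(p{\left(- 3 \frac{5}{-6},11 \right)} \right)} + J} = \frac{1}{\left(7 + 2 \left(16 + 11\right)\right) - 44532} = \frac{1}{\left(7 + 2 \cdot 27\right) - 44532} = \frac{1}{\left(7 + 54\right) - 44532} = \frac{1}{61 - 44532} = \frac{1}{-44471} = - \frac{1}{44471}$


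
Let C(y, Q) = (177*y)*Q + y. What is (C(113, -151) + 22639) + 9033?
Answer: -2988366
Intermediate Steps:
C(y, Q) = y + 177*Q*y (C(y, Q) = 177*Q*y + y = y + 177*Q*y)
(C(113, -151) + 22639) + 9033 = (113*(1 + 177*(-151)) + 22639) + 9033 = (113*(1 - 26727) + 22639) + 9033 = (113*(-26726) + 22639) + 9033 = (-3020038 + 22639) + 9033 = -2997399 + 9033 = -2988366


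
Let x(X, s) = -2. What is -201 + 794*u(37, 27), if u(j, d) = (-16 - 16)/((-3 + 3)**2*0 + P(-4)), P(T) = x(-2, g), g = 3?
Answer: 12503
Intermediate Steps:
P(T) = -2
u(j, d) = 16 (u(j, d) = (-16 - 16)/((-3 + 3)**2*0 - 2) = -32/(0**2*0 - 2) = -32/(0*0 - 2) = -32/(0 - 2) = -32/(-2) = -32*(-1/2) = 16)
-201 + 794*u(37, 27) = -201 + 794*16 = -201 + 12704 = 12503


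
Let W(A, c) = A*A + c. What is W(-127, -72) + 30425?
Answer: 46482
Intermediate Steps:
W(A, c) = c + A² (W(A, c) = A² + c = c + A²)
W(-127, -72) + 30425 = (-72 + (-127)²) + 30425 = (-72 + 16129) + 30425 = 16057 + 30425 = 46482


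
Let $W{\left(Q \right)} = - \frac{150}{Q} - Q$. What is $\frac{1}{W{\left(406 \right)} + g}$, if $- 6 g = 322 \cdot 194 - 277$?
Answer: $- \frac{1218}{13119731} \approx -9.2837 \cdot 10^{-5}$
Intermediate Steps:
$W{\left(Q \right)} = - Q - \frac{150}{Q}$
$g = - \frac{62191}{6}$ ($g = - \frac{322 \cdot 194 - 277}{6} = - \frac{62468 - 277}{6} = \left(- \frac{1}{6}\right) 62191 = - \frac{62191}{6} \approx -10365.0$)
$\frac{1}{W{\left(406 \right)} + g} = \frac{1}{\left(\left(-1\right) 406 - \frac{150}{406}\right) - \frac{62191}{6}} = \frac{1}{\left(-406 - \frac{75}{203}\right) - \frac{62191}{6}} = \frac{1}{- \frac{82493}{203} - \frac{62191}{6}} = \frac{1}{- \frac{13119731}{1218}} = - \frac{1218}{13119731}$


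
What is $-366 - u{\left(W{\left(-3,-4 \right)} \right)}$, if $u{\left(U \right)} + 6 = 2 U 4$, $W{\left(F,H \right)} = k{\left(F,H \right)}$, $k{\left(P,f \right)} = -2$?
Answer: $-344$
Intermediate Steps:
$W{\left(F,H \right)} = -2$
$u{\left(U \right)} = -6 + 8 U$ ($u{\left(U \right)} = -6 + 2 U 4 = -6 + 8 U$)
$-366 - u{\left(W{\left(-3,-4 \right)} \right)} = -366 - \left(-6 + 8 \left(-2\right)\right) = -366 - \left(-6 - 16\right) = -366 - -22 = -366 + 22 = -344$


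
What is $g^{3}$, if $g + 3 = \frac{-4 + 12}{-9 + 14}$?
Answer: $- \frac{343}{125} \approx -2.744$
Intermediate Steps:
$g = - \frac{7}{5}$ ($g = -3 + \frac{-4 + 12}{-9 + 14} = -3 + \frac{8}{5} = - \frac{7}{5} \approx -1.4$)
$g^{3} = \left(- \frac{7}{5}\right)^{3} = - \frac{343}{125}$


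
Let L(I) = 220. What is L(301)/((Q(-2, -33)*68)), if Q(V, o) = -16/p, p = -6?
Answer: 165/136 ≈ 1.2132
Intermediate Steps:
Q(V, o) = 8/3 (Q(V, o) = -16/(-6) = -16*(-⅙) = 8/3)
L(301)/((Q(-2, -33)*68)) = 220/(((8/3)*68)) = 220/(544/3) = 220*(3/544) = 165/136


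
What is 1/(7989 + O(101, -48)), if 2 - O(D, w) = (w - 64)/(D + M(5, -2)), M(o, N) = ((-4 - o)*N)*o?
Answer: 191/1526393 ≈ 0.00012513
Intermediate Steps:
M(o, N) = N*o*(-4 - o) (M(o, N) = (N*(-4 - o))*o = N*o*(-4 - o))
O(D, w) = 2 - (-64 + w)/(90 + D) (O(D, w) = 2 - (w - 64)/(D - 1*(-2)*5*(4 + 5)) = 2 - (-64 + w)/(D - 1*(-2)*5*9) = 2 - (-64 + w)/(D + 90) = 2 - (-64 + w)/(90 + D))
1/(7989 + O(101, -48)) = 1/(7989 + (244 - 1*(-48) + 2*101)/(90 + 101)) = 1/(7989 + (244 + 48 + 202)/191) = 1/(7989 + (1/191)*494) = 1/(7989 + 494/191) = 1/(1526393/191) = 191/1526393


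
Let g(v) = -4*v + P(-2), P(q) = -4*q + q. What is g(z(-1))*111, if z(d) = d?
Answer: 1110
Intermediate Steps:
P(q) = -3*q
g(v) = 6 - 4*v (g(v) = -4*v - 3*(-2) = -4*v + 6 = 6 - 4*v)
g(z(-1))*111 = (6 - 4*(-1))*111 = (6 + 4)*111 = 10*111 = 1110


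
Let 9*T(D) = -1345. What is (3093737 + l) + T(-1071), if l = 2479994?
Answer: 50162234/9 ≈ 5.5736e+6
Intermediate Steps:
T(D) = -1345/9 (T(D) = (1/9)*(-1345) = -1345/9)
(3093737 + l) + T(-1071) = (3093737 + 2479994) - 1345/9 = 5573731 - 1345/9 = 50162234/9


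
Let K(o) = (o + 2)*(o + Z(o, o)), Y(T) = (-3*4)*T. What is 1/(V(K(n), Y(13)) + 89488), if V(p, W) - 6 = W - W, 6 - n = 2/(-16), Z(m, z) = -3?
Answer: 1/89494 ≈ 1.1174e-5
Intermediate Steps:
Y(T) = -12*T
n = 49/8 (n = 6 - 2/(-16) = 6 - 2*(-1)/16 = 6 - 1*(-⅛) = 6 + ⅛ = 49/8 ≈ 6.1250)
K(o) = (-3 + o)*(2 + o) (K(o) = (o + 2)*(o - 3) = (2 + o)*(-3 + o) = (-3 + o)*(2 + o))
V(p, W) = 6 (V(p, W) = 6 + (W - W) = 6 + 0 = 6)
1/(V(K(n), Y(13)) + 89488) = 1/(6 + 89488) = 1/89494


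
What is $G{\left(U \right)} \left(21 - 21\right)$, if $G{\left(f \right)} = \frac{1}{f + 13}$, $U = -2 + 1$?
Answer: $0$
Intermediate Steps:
$U = -1$
$G{\left(f \right)} = \frac{1}{13 + f}$
$G{\left(U \right)} \left(21 - 21\right) = \frac{21 - 21}{13 - 1} = \frac{1}{12} \cdot 0 = 0$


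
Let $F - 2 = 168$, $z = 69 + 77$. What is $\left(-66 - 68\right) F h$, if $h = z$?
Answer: $-3325880$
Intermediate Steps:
$z = 146$
$h = 146$
$F = 170$ ($F = 2 + 168 = 170$)
$\left(-66 - 68\right) F h = \left(-66 - 68\right) 170 \cdot 146 = \left(-134\right) 170 \cdot 146 = \left(-22780\right) 146 = -3325880$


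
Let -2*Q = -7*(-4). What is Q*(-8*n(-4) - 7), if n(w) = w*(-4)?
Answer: 1890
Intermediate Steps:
n(w) = -4*w
Q = -14 (Q = -(-7)*(-4)/2 = -1/2*28 = -14)
Q*(-8*n(-4) - 7) = -14*(-(-32)*(-4) - 7) = -14*(-8*16 - 7) = -14*(-128 - 7) = -14*(-135) = 1890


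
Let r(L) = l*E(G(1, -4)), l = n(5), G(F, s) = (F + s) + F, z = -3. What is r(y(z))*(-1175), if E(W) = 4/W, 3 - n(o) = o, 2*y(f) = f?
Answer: -4700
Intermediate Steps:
G(F, s) = s + 2*F
y(f) = f/2
n(o) = 3 - o
l = -2 (l = 3 - 1*5 = 3 - 5 = -2)
r(L) = 4 (r(L) = -8/(-4 + 2*1) = -8/(-4 + 2) = -8/(-2) = -8*(-1)/2 = -2*(-2) = 4)
r(y(z))*(-1175) = 4*(-1175) = -4700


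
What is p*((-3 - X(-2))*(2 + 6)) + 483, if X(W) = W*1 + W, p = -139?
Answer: -629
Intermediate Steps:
X(W) = 2*W (X(W) = W + W = 2*W)
p*((-3 - X(-2))*(2 + 6)) + 483 = -139*(-3 - 2*(-2))*(2 + 6) + 483 = -139*(-3 - 1*(-4))*8 + 483 = -139*(-3 + 4)*8 + 483 = -139*8 + 483 = -1112 + 483 = -629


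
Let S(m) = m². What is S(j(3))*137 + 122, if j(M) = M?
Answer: 1355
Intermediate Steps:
S(j(3))*137 + 122 = 3²*137 + 122 = 9*137 + 122 = 1233 + 122 = 1355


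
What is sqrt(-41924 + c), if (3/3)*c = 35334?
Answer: I*sqrt(6590) ≈ 81.179*I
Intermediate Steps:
c = 35334
sqrt(-41924 + c) = sqrt(-41924 + 35334) = sqrt(-6590) = I*sqrt(6590)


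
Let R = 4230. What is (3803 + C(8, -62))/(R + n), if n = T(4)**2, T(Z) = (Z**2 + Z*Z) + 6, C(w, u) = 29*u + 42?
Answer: 2047/5674 ≈ 0.36077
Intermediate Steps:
C(w, u) = 42 + 29*u
T(Z) = 6 + 2*Z**2 (T(Z) = (Z**2 + Z**2) + 6 = 2*Z**2 + 6 = 6 + 2*Z**2)
n = 1444 (n = (6 + 2*4**2)**2 = (6 + 2*16)**2 = (6 + 32)**2 = 38**2 = 1444)
(3803 + C(8, -62))/(R + n) = (3803 + (42 + 29*(-62)))/(4230 + 1444) = (3803 + (42 - 1798))/5674 = (3803 - 1756)*(1/5674) = 2047*(1/5674) = 2047/5674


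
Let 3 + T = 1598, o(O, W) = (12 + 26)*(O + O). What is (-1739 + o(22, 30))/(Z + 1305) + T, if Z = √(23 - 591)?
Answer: 2717143400/1703593 + 134*I*√142/1703593 ≈ 1594.9 + 0.00093731*I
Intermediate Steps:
o(O, W) = 76*O (o(O, W) = 38*(2*O) = 76*O)
Z = 2*I*√142 (Z = √(-568) = 2*I*√142 ≈ 23.833*I)
T = 1595 (T = -3 + 1598 = 1595)
(-1739 + o(22, 30))/(Z + 1305) + T = (-1739 + 76*22)/(2*I*√142 + 1305) + 1595 = (-1739 + 1672)/(1305 + 2*I*√142) + 1595 = -67/(1305 + 2*I*√142) + 1595 = 1595 - 67/(1305 + 2*I*√142)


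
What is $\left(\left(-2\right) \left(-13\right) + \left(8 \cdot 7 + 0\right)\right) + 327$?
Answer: $409$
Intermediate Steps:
$\left(\left(-2\right) \left(-13\right) + \left(8 \cdot 7 + 0\right)\right) + 327 = \left(26 + \left(56 + 0\right)\right) + 327 = \left(26 + 56\right) + 327 = 82 + 327 = 409$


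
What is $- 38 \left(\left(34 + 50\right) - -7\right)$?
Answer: $-3458$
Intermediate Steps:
$- 38 \left(\left(34 + 50\right) - -7\right) = - 38 \left(84 + \left(-51 + 58\right)\right) = - 38 \left(84 + 7\right) = \left(-38\right) 91 = -3458$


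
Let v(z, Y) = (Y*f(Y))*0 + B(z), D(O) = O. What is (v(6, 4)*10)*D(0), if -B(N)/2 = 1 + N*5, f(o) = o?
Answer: 0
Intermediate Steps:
B(N) = -2 - 10*N (B(N) = -2*(1 + N*5) = -2*(1 + 5*N) = -2 - 10*N)
v(z, Y) = -2 - 10*z (v(z, Y) = (Y*Y)*0 + (-2 - 10*z) = Y²*0 + (-2 - 10*z) = 0 + (-2 - 10*z) = -2 - 10*z)
(v(6, 4)*10)*D(0) = ((-2 - 10*6)*10)*0 = ((-2 - 60)*10)*0 = -62*10*0 = -620*0 = 0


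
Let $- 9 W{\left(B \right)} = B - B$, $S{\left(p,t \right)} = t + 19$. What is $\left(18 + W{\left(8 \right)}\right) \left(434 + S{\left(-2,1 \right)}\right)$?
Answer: $8172$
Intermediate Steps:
$S{\left(p,t \right)} = 19 + t$
$W{\left(B \right)} = 0$ ($W{\left(B \right)} = - \frac{B - B}{9} = \left(- \frac{1}{9}\right) 0 = 0$)
$\left(18 + W{\left(8 \right)}\right) \left(434 + S{\left(-2,1 \right)}\right) = \left(18 + 0\right) \left(434 + \left(19 + 1\right)\right) = 18 \left(434 + 20\right) = 18 \cdot 454 = 8172$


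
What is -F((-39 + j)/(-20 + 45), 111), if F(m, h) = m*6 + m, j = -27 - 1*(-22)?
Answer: 308/25 ≈ 12.320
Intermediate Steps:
j = -5 (j = -27 + 22 = -5)
F(m, h) = 7*m (F(m, h) = 6*m + m = 7*m)
-F((-39 + j)/(-20 + 45), 111) = -7*(-39 - 5)/(-20 + 45) = -7*(-44/25) = -7*(-44*1/25) = -7*(-44)/25 = -1*(-308/25) = 308/25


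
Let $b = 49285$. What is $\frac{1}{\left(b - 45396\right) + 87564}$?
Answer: $\frac{1}{91453} \approx 1.0935 \cdot 10^{-5}$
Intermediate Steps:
$\frac{1}{\left(b - 45396\right) + 87564} = \frac{1}{\left(49285 - 45396\right) + 87564} = \frac{1}{3889 + 87564} = \frac{1}{91453}$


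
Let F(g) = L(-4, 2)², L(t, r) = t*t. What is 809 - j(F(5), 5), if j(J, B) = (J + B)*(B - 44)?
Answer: 10988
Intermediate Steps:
L(t, r) = t²
F(g) = 256 (F(g) = ((-4)²)² = 16² = 256)
j(J, B) = (-44 + B)*(B + J) (j(J, B) = (B + J)*(-44 + B) = (-44 + B)*(B + J))
809 - j(F(5), 5) = 809 - (5² - 44*5 - 44*256 + 5*256) = 809 - (25 - 220 - 11264 + 1280) = 809 - 1*(-10179) = 809 + 10179 = 10988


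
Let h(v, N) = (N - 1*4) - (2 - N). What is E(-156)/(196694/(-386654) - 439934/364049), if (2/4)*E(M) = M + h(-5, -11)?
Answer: 25900024376464/120854247421 ≈ 214.31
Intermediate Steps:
h(v, N) = -6 + 2*N (h(v, N) = (N - 4) + (-2 + N) = (-4 + N) + (-2 + N) = -6 + 2*N)
E(M) = -56 + 2*M (E(M) = 2*(M + (-6 + 2*(-11))) = 2*(M + (-6 - 22)) = 2*(M - 28) = 2*(-28 + M) = -56 + 2*M)
E(-156)/(196694/(-386654) - 439934/364049) = (-56 + 2*(-156))/(196694/(-386654) - 439934/364049) = (-56 - 312)/(196694*(-1/386654) - 439934*1/364049) = -368/(-98347/193327 - 439934/364049) = -368/(-120854247421/70380501023) = -368*(-70380501023/120854247421) = 25900024376464/120854247421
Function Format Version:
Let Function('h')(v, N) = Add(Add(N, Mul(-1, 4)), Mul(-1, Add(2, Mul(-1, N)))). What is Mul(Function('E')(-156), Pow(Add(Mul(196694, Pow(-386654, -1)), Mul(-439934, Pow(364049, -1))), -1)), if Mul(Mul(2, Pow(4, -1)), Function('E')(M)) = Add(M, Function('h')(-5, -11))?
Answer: Rational(25900024376464, 120854247421) ≈ 214.31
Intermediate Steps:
Function('h')(v, N) = Add(-6, Mul(2, N)) (Function('h')(v, N) = Add(Add(N, -4), Add(-2, N)) = Add(Add(-4, N), Add(-2, N)) = Add(-6, Mul(2, N)))
Function('E')(M) = Add(-56, Mul(2, M)) (Function('E')(M) = Mul(2, Add(M, Add(-6, Mul(2, -11)))) = Mul(2, Add(M, Add(-6, -22))) = Mul(2, Add(M, -28)) = Mul(2, Add(-28, M)) = Add(-56, Mul(2, M)))
Mul(Function('E')(-156), Pow(Add(Mul(196694, Pow(-386654, -1)), Mul(-439934, Pow(364049, -1))), -1)) = Mul(Add(-56, Mul(2, -156)), Pow(Add(Mul(196694, Pow(-386654, -1)), Mul(-439934, Pow(364049, -1))), -1)) = Mul(Add(-56, -312), Pow(Add(Mul(196694, Rational(-1, 386654)), Mul(-439934, Rational(1, 364049))), -1)) = Mul(-368, Pow(Add(Rational(-98347, 193327), Rational(-439934, 364049)), -1)) = Mul(-368, Pow(Rational(-120854247421, 70380501023), -1)) = Mul(-368, Rational(-70380501023, 120854247421)) = Rational(25900024376464, 120854247421)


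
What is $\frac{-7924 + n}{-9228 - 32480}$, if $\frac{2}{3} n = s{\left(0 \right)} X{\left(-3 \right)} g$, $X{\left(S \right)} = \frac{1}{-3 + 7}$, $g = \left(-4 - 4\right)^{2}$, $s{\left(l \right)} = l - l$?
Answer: $\frac{1981}{10427} \approx 0.18999$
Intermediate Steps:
$s{\left(l \right)} = 0$
$g = 64$ ($g = \left(-8\right)^{2} = 64$)
$X{\left(S \right)} = \frac{1}{4}$
$n = 0$ ($n = \frac{3 \cdot 0 \cdot \frac{1}{4} \cdot 64}{2} = \frac{3 \cdot 0 \cdot 64}{2} = \frac{3}{2} \cdot 0 = 0$)
$\frac{-7924 + n}{-9228 - 32480} = \frac{-7924 + 0}{-9228 - 32480} = - \frac{7924}{-41708} = \left(-7924\right) \left(- \frac{1}{41708}\right) = \frac{1981}{10427}$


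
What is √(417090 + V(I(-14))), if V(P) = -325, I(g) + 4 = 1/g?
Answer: √416765 ≈ 645.57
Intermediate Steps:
I(g) = -4 + 1/g
√(417090 + V(I(-14))) = √(417090 - 325) = √416765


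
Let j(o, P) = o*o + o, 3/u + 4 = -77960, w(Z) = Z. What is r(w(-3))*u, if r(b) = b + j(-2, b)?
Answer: 1/25988 ≈ 3.8479e-5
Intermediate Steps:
u = -1/25988 (u = 3/(-4 - 77960) = 3/(-77964) = 3*(-1/77964) = -1/25988 ≈ -3.8479e-5)
j(o, P) = o + o² (j(o, P) = o² + o = o + o²)
r(b) = 2 + b (r(b) = b - 2*(1 - 2) = b - 2*(-1) = b + 2 = 2 + b)
r(w(-3))*u = (2 - 3)*(-1/25988) = -1*(-1/25988) = 1/25988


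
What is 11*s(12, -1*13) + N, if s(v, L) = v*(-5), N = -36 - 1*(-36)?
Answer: -660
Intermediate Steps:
N = 0 (N = -36 + 36 = 0)
s(v, L) = -5*v
11*s(12, -1*13) + N = 11*(-5*12) + 0 = 11*(-60) + 0 = -660 + 0 = -660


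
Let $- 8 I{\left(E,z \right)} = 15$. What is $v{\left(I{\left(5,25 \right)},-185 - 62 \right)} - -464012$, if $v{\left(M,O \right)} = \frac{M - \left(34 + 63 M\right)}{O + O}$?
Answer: $\frac{916887383}{1976} \approx 4.6401 \cdot 10^{5}$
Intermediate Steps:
$I{\left(E,z \right)} = - \frac{15}{8}$ ($I{\left(E,z \right)} = \left(- \frac{1}{8}\right) 15 = - \frac{15}{8}$)
$v{\left(M,O \right)} = \frac{-34 - 62 M}{2 O}$ ($v{\left(M,O \right)} = \frac{M - \left(34 + 63 M\right)}{2 O} = \left(-34 - 62 M\right) \frac{1}{2 O} = \frac{-34 - 62 M}{2 O}$)
$v{\left(I{\left(5,25 \right)},-185 - 62 \right)} - -464012 = \frac{-17 - - \frac{465}{8}}{-185 - 62} - -464012 = \frac{-17 + \frac{465}{8}}{-185 - 62} + 464012 = \frac{1}{-247} \cdot \frac{329}{8} + 464012 = \left(- \frac{1}{247}\right) \frac{329}{8} + 464012 = - \frac{329}{1976} + 464012 = \frac{916887383}{1976}$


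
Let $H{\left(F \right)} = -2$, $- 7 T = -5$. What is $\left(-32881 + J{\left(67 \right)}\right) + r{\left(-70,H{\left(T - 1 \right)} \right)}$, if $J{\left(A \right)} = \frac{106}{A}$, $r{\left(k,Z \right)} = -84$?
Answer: $- \frac{2208549}{67} \approx -32963.0$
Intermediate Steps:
$T = \frac{5}{7}$ ($T = \left(- \frac{1}{7}\right) \left(-5\right) = \frac{5}{7} \approx 0.71429$)
$\left(-32881 + J{\left(67 \right)}\right) + r{\left(-70,H{\left(T - 1 \right)} \right)} = \left(-32881 + \frac{106}{67}\right) - 84 = - \frac{2202921}{67} - 84 = - \frac{2208549}{67}$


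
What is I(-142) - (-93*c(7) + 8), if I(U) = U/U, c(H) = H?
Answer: 644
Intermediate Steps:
I(U) = 1
I(-142) - (-93*c(7) + 8) = 1 - (-93*7 + 8) = 1 - (-651 + 8) = 1 - 1*(-643) = 1 + 643 = 644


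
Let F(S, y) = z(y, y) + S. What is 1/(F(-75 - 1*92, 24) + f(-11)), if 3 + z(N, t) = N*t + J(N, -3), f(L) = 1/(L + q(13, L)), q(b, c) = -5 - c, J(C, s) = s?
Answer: 5/2014 ≈ 0.0024826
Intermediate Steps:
f(L) = -1/5 (f(L) = 1/(L + (-5 - L)) = 1/(-5) = -1/5)
z(N, t) = -6 + N*t (z(N, t) = -3 + (N*t - 3) = -3 + (-3 + N*t) = -6 + N*t)
F(S, y) = -6 + S + y**2 (F(S, y) = (-6 + y*y) + S = (-6 + y**2) + S = -6 + S + y**2)
1/(F(-75 - 1*92, 24) + f(-11)) = 1/((-6 + (-75 - 1*92) + 24**2) - 1/5) = 1/((-6 + (-75 - 92) + 576) - 1/5) = 1/((-6 - 167 + 576) - 1/5) = 1/(403 - 1/5) = 1/(2014/5) = 5/2014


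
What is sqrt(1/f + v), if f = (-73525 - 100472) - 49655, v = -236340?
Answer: I*sqrt(2955444527645753)/111826 ≈ 486.15*I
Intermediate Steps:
f = -223652 (f = -173997 - 49655 = -223652)
sqrt(1/f + v) = sqrt(1/(-223652) - 236340) = sqrt(-1/223652 - 236340) = sqrt(-52857913681/223652) = I*sqrt(2955444527645753)/111826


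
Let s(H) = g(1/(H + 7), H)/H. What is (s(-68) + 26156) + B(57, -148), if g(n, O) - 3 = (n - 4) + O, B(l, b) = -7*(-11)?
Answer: 54409347/2074 ≈ 26234.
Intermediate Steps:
B(l, b) = 77
g(n, O) = -1 + O + n (g(n, O) = 3 + ((n - 4) + O) = 3 + ((-4 + n) + O) = 3 + (-4 + O + n) = -1 + O + n)
s(H) = (-1 + H + 1/(7 + H))/H (s(H) = (-1 + H + 1/(H + 7))/H = (-1 + H + 1/(7 + H))/H)
(s(-68) + 26156) + B(57, -148) = ((1 + (-1 - 68)*(7 - 68))/((-68)*(7 - 68)) + 26156) + 77 = (-1/68*(1 - 69*(-61))/(-61) + 26156) + 77 = (-1/68*(-1/61)*(1 + 4209) + 26156) + 77 = (-1/68*(-1/61)*4210 + 26156) + 77 = (2105/2074 + 26156) + 77 = 54249649/2074 + 77 = 54409347/2074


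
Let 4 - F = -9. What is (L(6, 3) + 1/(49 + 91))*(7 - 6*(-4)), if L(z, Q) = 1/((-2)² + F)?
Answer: 4867/2380 ≈ 2.0450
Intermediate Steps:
F = 13 (F = 4 - 1*(-9) = 4 + 9 = 13)
L(z, Q) = 1/17 (L(z, Q) = 1/((-2)² + 13) = 1/(4 + 13) = 1/17)
(L(6, 3) + 1/(49 + 91))*(7 - 6*(-4)) = (1/17 + 1/(49 + 91))*(7 - 6*(-4)) = (1/17 + 1/140)*(7 + 24) = (1/17 + 1/140)*31 = (157/2380)*31 = 4867/2380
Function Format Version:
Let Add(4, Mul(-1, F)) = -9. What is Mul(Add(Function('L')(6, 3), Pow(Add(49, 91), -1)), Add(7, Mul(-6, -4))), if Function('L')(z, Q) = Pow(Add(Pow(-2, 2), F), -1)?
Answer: Rational(4867, 2380) ≈ 2.0450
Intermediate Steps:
F = 13 (F = Add(4, Mul(-1, -9)) = Add(4, 9) = 13)
Function('L')(z, Q) = Rational(1, 17) (Function('L')(z, Q) = Pow(Add(Pow(-2, 2), 13), -1) = Pow(Add(4, 13), -1) = Pow(17, -1) = Rational(1, 17))
Mul(Add(Function('L')(6, 3), Pow(Add(49, 91), -1)), Add(7, Mul(-6, -4))) = Mul(Add(Rational(1, 17), Pow(Add(49, 91), -1)), Add(7, Mul(-6, -4))) = Mul(Add(Rational(1, 17), Pow(140, -1)), Add(7, 24)) = Mul(Add(Rational(1, 17), Rational(1, 140)), 31) = Mul(Rational(157, 2380), 31) = Rational(4867, 2380)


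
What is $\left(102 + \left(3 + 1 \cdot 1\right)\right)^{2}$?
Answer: $11236$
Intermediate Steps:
$\left(102 + \left(3 + 1 \cdot 1\right)\right)^{2} = \left(102 + \left(3 + 1\right)\right)^{2} = \left(102 + 4\right)^{2} = 106^{2} = 11236$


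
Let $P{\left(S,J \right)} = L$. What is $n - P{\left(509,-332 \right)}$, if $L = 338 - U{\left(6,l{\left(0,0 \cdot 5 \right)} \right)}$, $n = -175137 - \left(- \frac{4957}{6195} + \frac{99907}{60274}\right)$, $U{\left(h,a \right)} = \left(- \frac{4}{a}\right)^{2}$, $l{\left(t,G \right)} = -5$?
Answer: $- \frac{327609976002709}{1866987150} \approx -1.7548 \cdot 10^{5}$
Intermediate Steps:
$U{\left(h,a \right)} = \frac{16}{a^{2}}$
$n = - \frac{65396025843557}{373397430}$ ($n = -175137 - \frac{320145647}{373397430} = - \frac{65396025843557}{373397430} \approx -1.7514 \cdot 10^{5}$)
$L = \frac{8434}{25}$ ($L = 338 - \frac{16}{25} = \frac{8434}{25} \approx 337.36$)
$P{\left(S,J \right)} = \frac{8434}{25}$
$n - P{\left(509,-332 \right)} = - \frac{65396025843557}{373397430} - \frac{8434}{25} = - \frac{327609976002709}{1866987150}$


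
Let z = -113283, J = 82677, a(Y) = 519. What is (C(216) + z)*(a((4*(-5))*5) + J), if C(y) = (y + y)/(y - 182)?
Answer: -160201801620/17 ≈ -9.4236e+9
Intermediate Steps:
C(y) = 2*y/(-182 + y) (C(y) = (2*y)/(-182 + y) = 2*y/(-182 + y))
(C(216) + z)*(a((4*(-5))*5) + J) = (2*216/(-182 + 216) - 113283)*(519 + 82677) = (2*216/34 - 113283)*83196 = (2*216*(1/34) - 113283)*83196 = (216/17 - 113283)*83196 = -1925595/17*83196 = -160201801620/17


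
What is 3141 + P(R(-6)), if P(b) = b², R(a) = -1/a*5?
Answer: 113101/36 ≈ 3141.7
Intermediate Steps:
R(a) = -5/a
3141 + P(R(-6)) = 3141 + (-5/(-6))² = 3141 + (-5*(-⅙))² = 3141 + (⅚)² = 3141 + 25/36 = 113101/36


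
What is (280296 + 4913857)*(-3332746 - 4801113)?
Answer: -42248508126427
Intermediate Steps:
(280296 + 4913857)*(-3332746 - 4801113) = 5194153*(-8133859) = -42248508126427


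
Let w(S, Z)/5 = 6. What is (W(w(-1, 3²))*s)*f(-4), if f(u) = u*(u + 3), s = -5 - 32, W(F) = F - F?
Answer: 0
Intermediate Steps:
w(S, Z) = 30 (w(S, Z) = 5*6 = 30)
W(F) = 0
s = -37
f(u) = u*(3 + u)
(W(w(-1, 3²))*s)*f(-4) = (0*(-37))*(-4*(3 - 4)) = 0*(-4*(-1)) = 0*4 = 0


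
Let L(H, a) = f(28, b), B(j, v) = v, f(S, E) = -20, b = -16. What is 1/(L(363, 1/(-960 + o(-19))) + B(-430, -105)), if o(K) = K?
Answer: -1/125 ≈ -0.0080000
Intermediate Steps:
L(H, a) = -20
1/(L(363, 1/(-960 + o(-19))) + B(-430, -105)) = 1/(-20 - 105) = 1/(-125) = -1/125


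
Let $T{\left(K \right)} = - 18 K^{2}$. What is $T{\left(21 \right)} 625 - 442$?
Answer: $-4961692$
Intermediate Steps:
$T{\left(21 \right)} 625 - 442 = - 18 \cdot 21^{2} \cdot 625 - 442 = \left(-18\right) 441 \cdot 625 - 442 = \left(-7938\right) 625 - 442 = -4961250 - 442 = -4961692$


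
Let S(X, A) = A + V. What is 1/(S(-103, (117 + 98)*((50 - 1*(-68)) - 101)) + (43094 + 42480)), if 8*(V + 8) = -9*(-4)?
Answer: 2/178451 ≈ 1.1208e-5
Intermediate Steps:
V = -7/2 (V = -8 + (-9*(-4))/8 = -8 + (⅛)*36 = -8 + 9/2 = -7/2 ≈ -3.5000)
S(X, A) = -7/2 + A (S(X, A) = A - 7/2 = -7/2 + A)
1/(S(-103, (117 + 98)*((50 - 1*(-68)) - 101)) + (43094 + 42480)) = 1/((-7/2 + (117 + 98)*((50 - 1*(-68)) - 101)) + (43094 + 42480)) = 1/((-7/2 + 215*((50 + 68) - 101)) + 85574) = 1/((-7/2 + 215*(118 - 101)) + 85574) = 1/((-7/2 + 215*17) + 85574) = 1/((-7/2 + 3655) + 85574) = 1/(7303/2 + 85574) = 1/(178451/2) = 2/178451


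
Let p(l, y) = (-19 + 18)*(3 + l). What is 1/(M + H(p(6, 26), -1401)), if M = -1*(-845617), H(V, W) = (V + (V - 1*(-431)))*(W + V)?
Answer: 1/263287 ≈ 3.7981e-6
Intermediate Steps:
p(l, y) = -3 - l (p(l, y) = -(3 + l) = -3 - l)
H(V, W) = (431 + 2*V)*(V + W) (H(V, W) = (V + (V + 431))*(V + W) = (V + (431 + V))*(V + W) = (431 + 2*V)*(V + W))
M = 845617
1/(M + H(p(6, 26), -1401)) = 1/(845617 + (2*(-3 - 1*6)**2 + 431*(-3 - 1*6) + 431*(-1401) + 2*(-3 - 1*6)*(-1401))) = 1/(845617 + (2*(-3 - 6)**2 + 431*(-3 - 6) - 603831 + 2*(-3 - 6)*(-1401))) = 1/(845617 + (2*(-9)**2 + 431*(-9) - 603831 + 2*(-9)*(-1401))) = 1/(845617 + (2*81 - 3879 - 603831 + 25218)) = 1/(845617 + (162 - 3879 - 603831 + 25218)) = 1/(845617 - 582330) = 1/263287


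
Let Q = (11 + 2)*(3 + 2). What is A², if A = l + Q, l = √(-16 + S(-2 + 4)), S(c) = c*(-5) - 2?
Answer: 4197 + 260*I*√7 ≈ 4197.0 + 687.9*I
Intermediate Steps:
Q = 65 (Q = 13*5 = 65)
S(c) = -2 - 5*c (S(c) = -5*c - 2 = -2 - 5*c)
l = 2*I*√7 (l = √(-16 + (-2 - 5*(-2 + 4))) = √(-16 + (-2 - 5*2)) = √(-16 + (-2 - 10)) = √(-16 - 12) = √(-28) = 2*I*√7 ≈ 5.2915*I)
A = 65 + 2*I*√7 (A = 2*I*√7 + 65 = 65 + 2*I*√7 ≈ 65.0 + 5.2915*I)
A² = (65 + 2*I*√7)²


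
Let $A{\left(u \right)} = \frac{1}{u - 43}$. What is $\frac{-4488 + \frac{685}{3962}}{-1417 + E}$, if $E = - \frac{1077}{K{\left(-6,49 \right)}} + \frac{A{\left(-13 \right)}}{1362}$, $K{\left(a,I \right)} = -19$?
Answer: $\frac{1840523167752}{557885295073} \approx 3.2991$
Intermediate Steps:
$A{\left(u \right)} = \frac{1}{-43 + u}$
$E = \frac{82144925}{1449168}$ ($E = - \frac{1077}{-19} + \frac{1}{\left(-43 - 13\right) 1362} = \left(-1077\right) \left(- \frac{1}{19}\right) + \frac{1}{-56} \cdot \frac{1}{1362} = \frac{1077}{19} - \frac{1}{76272} = \frac{82144925}{1449168} \approx 56.684$)
$\frac{-4488 + \frac{685}{3962}}{-1417 + E} = \frac{-4488 + \frac{685}{3962}}{-1417 + \frac{82144925}{1449168}} = \frac{-4488 + 685 \cdot \frac{1}{3962}}{- \frac{1971326131}{1449168}} = \left(-4488 + \frac{685}{3962}\right) \left(- \frac{1449168}{1971326131}\right) = \left(- \frac{17780771}{3962}\right) \left(- \frac{1449168}{1971326131}\right) = \frac{1840523167752}{557885295073}$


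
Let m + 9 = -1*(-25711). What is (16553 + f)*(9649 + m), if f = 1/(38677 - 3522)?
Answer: 20571479231316/35155 ≈ 5.8516e+8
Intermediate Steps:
m = 25702 (m = -9 - 1*(-25711) = -9 + 25711 = 25702)
f = 1/35155 ≈ 2.8445e-5
(16553 + f)*(9649 + m) = (16553 + 1/35155)*(9649 + 25702) = (581920716/35155)*35351 = 20571479231316/35155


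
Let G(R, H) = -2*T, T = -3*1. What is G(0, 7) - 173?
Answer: -167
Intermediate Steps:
T = -3
G(R, H) = 6 (G(R, H) = -2*(-3) = 6)
G(0, 7) - 173 = 6 - 173 = -167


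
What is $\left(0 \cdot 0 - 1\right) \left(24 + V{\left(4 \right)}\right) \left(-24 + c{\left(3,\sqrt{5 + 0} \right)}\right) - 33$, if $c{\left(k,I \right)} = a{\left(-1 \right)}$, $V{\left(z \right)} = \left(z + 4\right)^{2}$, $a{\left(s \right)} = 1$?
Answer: $1991$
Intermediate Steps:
$V{\left(z \right)} = \left(4 + z\right)^{2}$
$c{\left(k,I \right)} = 1$
$\left(0 \cdot 0 - 1\right) \left(24 + V{\left(4 \right)}\right) \left(-24 + c{\left(3,\sqrt{5 + 0} \right)}\right) - 33 = \left(0 \cdot 0 - 1\right) \left(24 + \left(4 + 4\right)^{2}\right) \left(-24 + 1\right) - 33 = \left(0 - 1\right) \left(24 + 8^{2}\right) \left(-23\right) - 33 = - \left(24 + 64\right) \left(-23\right) - 33 = - 88 \left(-23\right) - 33 = \left(-1\right) \left(-2024\right) - 33 = 2024 - 33 = 1991$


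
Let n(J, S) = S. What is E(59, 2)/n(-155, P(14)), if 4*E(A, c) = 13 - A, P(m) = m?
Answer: -23/28 ≈ -0.82143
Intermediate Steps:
E(A, c) = 13/4 - A/4 (E(A, c) = (13 - A)/4 = 13/4 - A/4)
E(59, 2)/n(-155, P(14)) = (13/4 - ¼*59)/14 = (13/4 - 59/4)*(1/14) = -23/2*1/14 = -23/28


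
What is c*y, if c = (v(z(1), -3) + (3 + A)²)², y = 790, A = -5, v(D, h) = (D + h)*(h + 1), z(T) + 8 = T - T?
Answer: 534040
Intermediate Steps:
z(T) = -8 (z(T) = -8 + (T - T) = -8 + 0 = -8)
v(D, h) = (1 + h)*(D + h) (v(D, h) = (D + h)*(1 + h) = (1 + h)*(D + h))
c = 676 (c = ((-8 - 3 + (-3)² - 8*(-3)) + (3 - 5)²)² = ((-8 - 3 + 9 + 24) + (-2)²)² = (22 + 4)² = 26² = 676)
c*y = 676*790 = 534040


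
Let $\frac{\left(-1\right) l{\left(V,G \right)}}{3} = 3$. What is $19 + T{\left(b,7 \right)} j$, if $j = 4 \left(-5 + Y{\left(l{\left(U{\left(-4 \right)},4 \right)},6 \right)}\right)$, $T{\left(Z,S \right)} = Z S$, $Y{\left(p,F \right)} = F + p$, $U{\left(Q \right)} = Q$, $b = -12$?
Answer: $2707$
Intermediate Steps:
$l{\left(V,G \right)} = -9$ ($l{\left(V,G \right)} = \left(-3\right) 3 = -9$)
$T{\left(Z,S \right)} = S Z$
$j = -32$ ($j = 4 \left(-5 + \left(6 - 9\right)\right) = 4 \left(-5 - 3\right) = 4 \left(-8\right) = -32$)
$19 + T{\left(b,7 \right)} j = 19 + 7 \left(-12\right) \left(-32\right) = 19 - -2688 = 19 + 2688 = 2707$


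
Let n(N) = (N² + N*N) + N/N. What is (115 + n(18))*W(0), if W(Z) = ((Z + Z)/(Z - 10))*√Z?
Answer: 0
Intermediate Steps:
W(Z) = 2*Z^(3/2)/(-10 + Z) (W(Z) = ((2*Z)/(-10 + Z))*√Z = (2*Z/(-10 + Z))*√Z = 2*Z^(3/2)/(-10 + Z))
n(N) = 1 + 2*N² (n(N) = (N² + N²) + 1 = 2*N² + 1 = 1 + 2*N²)
(115 + n(18))*W(0) = (115 + (1 + 2*18²))*(2*0^(3/2)/(-10 + 0)) = (115 + (1 + 2*324))*(2*0/(-10)) = (115 + (1 + 648))*(2*0*(-⅒)) = (115 + 649)*0 = 764*0 = 0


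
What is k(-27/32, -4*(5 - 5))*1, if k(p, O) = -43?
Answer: -43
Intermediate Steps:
k(-27/32, -4*(5 - 5))*1 = -43*1 = -43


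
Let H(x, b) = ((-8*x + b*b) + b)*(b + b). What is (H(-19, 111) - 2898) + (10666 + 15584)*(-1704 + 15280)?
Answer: 359160750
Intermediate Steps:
H(x, b) = 2*b*(b + b² - 8*x) (H(x, b) = ((-8*x + b²) + b)*(2*b) = ((b² - 8*x) + b)*(2*b) = (b + b² - 8*x)*(2*b) = 2*b*(b + b² - 8*x))
(H(-19, 111) - 2898) + (10666 + 15584)*(-1704 + 15280) = (2*111*(111 + 111² - 8*(-19)) - 2898) + (10666 + 15584)*(-1704 + 15280) = (2*111*(111 + 12321 + 152) - 2898) + 26250*13576 = (2*111*12584 - 2898) + 356370000 = (2793648 - 2898) + 356370000 = 2790750 + 356370000 = 359160750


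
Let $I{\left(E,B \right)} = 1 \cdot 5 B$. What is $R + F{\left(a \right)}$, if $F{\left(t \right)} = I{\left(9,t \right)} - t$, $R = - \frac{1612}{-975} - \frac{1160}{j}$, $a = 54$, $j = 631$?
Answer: $\frac{10213444}{47325} \approx 215.81$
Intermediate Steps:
$R = - \frac{8756}{47325}$ ($R = - \frac{1612}{-975} - \frac{1160}{631} = \left(-1612\right) \left(- \frac{1}{975}\right) - \frac{1160}{631} = \frac{124}{75} - \frac{1160}{631} = - \frac{8756}{47325} \approx -0.18502$)
$I{\left(E,B \right)} = 5 B$
$F{\left(t \right)} = 4 t$ ($F{\left(t \right)} = 5 t - t = 4 t$)
$R + F{\left(a \right)} = - \frac{8756}{47325} + 4 \cdot 54 = - \frac{8756}{47325} + 216 = \frac{10213444}{47325}$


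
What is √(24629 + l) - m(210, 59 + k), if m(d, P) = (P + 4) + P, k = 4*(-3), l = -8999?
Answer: -98 + √15630 ≈ 27.020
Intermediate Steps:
k = -12
m(d, P) = 4 + 2*P (m(d, P) = (4 + P) + P = 4 + 2*P)
√(24629 + l) - m(210, 59 + k) = √(24629 - 8999) - (4 + 2*(59 - 12)) = √15630 - (4 + 2*47) = √15630 - (4 + 94) = √15630 - 1*98 = √15630 - 98 = -98 + √15630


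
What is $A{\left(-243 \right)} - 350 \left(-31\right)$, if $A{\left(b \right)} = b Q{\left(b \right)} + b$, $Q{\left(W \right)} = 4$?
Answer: $9635$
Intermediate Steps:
$A{\left(b \right)} = 5 b$ ($A{\left(b \right)} = b 4 + b = 4 b + b = 5 b$)
$A{\left(-243 \right)} - 350 \left(-31\right) = 5 \left(-243\right) - 350 \left(-31\right) = -1215 - -10850 = -1215 + 10850 = 9635$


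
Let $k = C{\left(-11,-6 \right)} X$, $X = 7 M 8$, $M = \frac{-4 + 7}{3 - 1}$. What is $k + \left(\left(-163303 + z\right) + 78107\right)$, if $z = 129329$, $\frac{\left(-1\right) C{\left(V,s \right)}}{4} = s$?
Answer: $46149$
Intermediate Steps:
$M = \frac{3}{2} \approx 1.5$
$C{\left(V,s \right)} = - 4 s$
$X = 84$ ($X = 7 \cdot \frac{3}{2} \cdot 8 = \frac{21}{2} \cdot 8 = 84$)
$k = 2016$ ($k = \left(-4\right) \left(-6\right) 84 = 24 \cdot 84 = 2016$)
$k + \left(\left(-163303 + z\right) + 78107\right) = 2016 + \left(\left(-163303 + 129329\right) + 78107\right) = 2016 + \left(-33974 + 78107\right) = 2016 + 44133 = 46149$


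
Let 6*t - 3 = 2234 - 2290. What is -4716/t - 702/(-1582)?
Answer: 22400739/41923 ≈ 534.33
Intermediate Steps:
t = -53/6 (t = ½ + (2234 - 2290)/6 = ½ + (⅙)*(-56) = ½ - 28/3 = -53/6 ≈ -8.8333)
-4716/t - 702/(-1582) = -4716/(-53/6) - 702/(-1582) = -4716*(-6/53) - 702*(-1/1582) = 28296/53 + 351/791 = 22400739/41923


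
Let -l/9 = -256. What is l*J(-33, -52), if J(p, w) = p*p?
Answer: 2509056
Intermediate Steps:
J(p, w) = p²
l = 2304 (l = -9*(-256) = 2304)
l*J(-33, -52) = 2304*(-33)² = 2304*1089 = 2509056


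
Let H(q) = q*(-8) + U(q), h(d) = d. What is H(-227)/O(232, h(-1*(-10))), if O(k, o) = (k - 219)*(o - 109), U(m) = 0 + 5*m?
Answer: -227/429 ≈ -0.52914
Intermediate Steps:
U(m) = 5*m
H(q) = -3*q (H(q) = q*(-8) + 5*q = -8*q + 5*q = -3*q)
O(k, o) = (-219 + k)*(-109 + o)
H(-227)/O(232, h(-1*(-10))) = (-3*(-227))/(23871 - (-219)*(-10) - 109*232 + 232*(-1*(-10))) = 681/(23871 - 219*10 - 25288 + 232*10) = 681/(23871 - 2190 - 25288 + 2320) = 681/(-1287) = 681*(-1/1287) = -227/429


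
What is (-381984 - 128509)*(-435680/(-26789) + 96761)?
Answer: -189069550097391/3827 ≈ -4.9404e+10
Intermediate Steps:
(-381984 - 128509)*(-435680/(-26789) + 96761) = -510493*(-435680*(-1/26789) + 96761) = -510493*(62240/3827 + 96761) = -510493*370366587/3827 = -189069550097391/3827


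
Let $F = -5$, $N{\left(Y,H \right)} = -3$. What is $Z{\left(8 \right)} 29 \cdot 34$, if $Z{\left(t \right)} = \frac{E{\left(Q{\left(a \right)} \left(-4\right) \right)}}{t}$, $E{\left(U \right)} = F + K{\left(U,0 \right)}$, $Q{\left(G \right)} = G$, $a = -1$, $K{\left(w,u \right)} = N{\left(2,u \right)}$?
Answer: $-986$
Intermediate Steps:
$K{\left(w,u \right)} = -3$
$E{\left(U \right)} = -8$ ($E{\left(U \right)} = -5 - 3 = -8$)
$Z{\left(t \right)} = - \frac{8}{t}$
$Z{\left(8 \right)} 29 \cdot 34 = - \frac{8}{8} \cdot 29 \cdot 34 = \left(-8\right) \frac{1}{8} \cdot 29 \cdot 34 = \left(-1\right) 29 \cdot 34 = \left(-29\right) 34 = -986$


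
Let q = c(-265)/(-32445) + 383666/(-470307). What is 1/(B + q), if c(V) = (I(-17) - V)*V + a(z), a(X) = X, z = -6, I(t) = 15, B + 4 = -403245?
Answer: -5086370205/2051066214943421 ≈ -2.4799e-6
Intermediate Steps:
B = -403249 (B = -4 - 403245 = -403249)
c(V) = -6 + V*(15 - V) (c(V) = (15 - V)*V - 6 = V*(15 - V) - 6 = -6 + V*(15 - V))
q = 7483852624/5086370205 (q = (-6 - 1*(-265)**2 + 15*(-265))/(-32445) + 383666/(-470307) = (-6 - 1*70225 - 3975)*(-1/32445) + 383666*(-1/470307) = (-6 - 70225 - 3975)*(-1/32445) - 383666/470307 = -74206*(-1/32445) - 383666/470307 = 74206/32445 - 383666/470307 = 7483852624/5086370205 ≈ 1.4714)
1/(B + q) = 1/(-403249 + 7483852624/5086370205) = 1/(-2051066214943421/5086370205) = -5086370205/2051066214943421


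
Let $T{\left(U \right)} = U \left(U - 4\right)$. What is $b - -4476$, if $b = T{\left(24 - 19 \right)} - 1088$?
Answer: $3393$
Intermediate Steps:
$T{\left(U \right)} = U \left(-4 + U\right)$
$b = -1083$ ($b = \left(24 - 19\right) \left(-4 + \left(24 - 19\right)\right) - 1088 = 5 \left(-4 + 5\right) - 1088 = 5 \cdot 1 - 1088 = 5 - 1088 = -1083$)
$b - -4476 = -1083 - -4476 = -1083 + 4476 = 3393$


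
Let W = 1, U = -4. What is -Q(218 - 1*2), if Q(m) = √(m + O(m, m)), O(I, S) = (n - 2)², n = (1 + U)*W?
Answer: -√241 ≈ -15.524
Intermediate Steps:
n = -3 (n = (1 - 4)*1 = -3*1 = -3)
O(I, S) = 25 (O(I, S) = (-3 - 2)² = (-5)² = 25)
Q(m) = √(25 + m) (Q(m) = √(m + 25) = √(25 + m))
-Q(218 - 1*2) = -√(25 + (218 - 1*2)) = -√(25 + (218 - 2)) = -√(25 + 216) = -√241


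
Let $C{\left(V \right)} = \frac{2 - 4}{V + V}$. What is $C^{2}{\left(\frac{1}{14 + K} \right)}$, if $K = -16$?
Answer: $4$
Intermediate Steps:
$C{\left(V \right)} = - \frac{1}{V}$ ($C{\left(V \right)} = - \frac{2}{2 V} = - 2 \frac{1}{2 V} = - \frac{1}{V}$)
$C^{2}{\left(\frac{1}{14 + K} \right)} = \left(- \frac{1}{\frac{1}{14 - 16}}\right)^{2} = \left(- \frac{1}{\frac{1}{-2}}\right)^{2} = \left(- \frac{1}{- \frac{1}{2}}\right)^{2} = \left(\left(-1\right) \left(-2\right)\right)^{2} = 2^{2} = 4$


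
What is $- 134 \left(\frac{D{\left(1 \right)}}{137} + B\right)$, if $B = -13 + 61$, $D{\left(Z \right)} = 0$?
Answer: $-6432$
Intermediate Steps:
$B = 48$
$- 134 \left(\frac{D{\left(1 \right)}}{137} + B\right) = - 134 \left(\frac{0}{137} + 48\right) = - 134 \left(0 \cdot \frac{1}{137} + 48\right) = - 134 \left(0 + 48\right) = \left(-134\right) 48 = -6432$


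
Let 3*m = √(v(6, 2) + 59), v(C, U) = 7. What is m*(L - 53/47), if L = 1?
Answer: -2*√66/47 ≈ -0.34570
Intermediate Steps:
m = √66/3 (m = √(7 + 59)/3 = √66/3 ≈ 2.7080)
m*(L - 53/47) = (√66/3)*(1 - 53/47) = (√66/3)*(-6/47) = -2*√66/47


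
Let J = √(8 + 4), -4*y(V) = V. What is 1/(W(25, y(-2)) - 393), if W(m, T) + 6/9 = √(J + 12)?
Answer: -1/(1181/3 - √(12 + 2*√3)) ≈ -0.0025658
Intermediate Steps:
y(V) = -V/4
J = 2*√3 (J = √12 = 2*√3 ≈ 3.4641)
W(m, T) = -⅔ + √(12 + 2*√3) (W(m, T) = -⅔ + √(2*√3 + 12) = -⅔ + √(12 + 2*√3))
1/(W(25, y(-2)) - 393) = 1/((-⅔ + √(12 + 2*√3)) - 393) = 1/(-1181/3 + √(12 + 2*√3))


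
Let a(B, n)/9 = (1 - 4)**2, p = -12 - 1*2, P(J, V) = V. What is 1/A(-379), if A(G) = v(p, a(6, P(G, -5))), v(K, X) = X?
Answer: 1/81 ≈ 0.012346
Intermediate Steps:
p = -14 (p = -12 - 2 = -14)
a(B, n) = 81 (a(B, n) = 9*(1 - 4)**2 = 9*(-3)**2 = 9*9 = 81)
A(G) = 81
1/A(-379) = 1/81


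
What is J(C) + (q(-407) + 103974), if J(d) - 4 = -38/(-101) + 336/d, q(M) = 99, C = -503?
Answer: 5287409009/50803 ≈ 1.0408e+5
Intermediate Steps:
J(d) = 442/101 + 336/d (J(d) = 4 + (-38/(-101) + 336/d) = 4 + (-38*(-1/101) + 336/d) = 4 + (38/101 + 336/d) = 442/101 + 336/d)
J(C) + (q(-407) + 103974) = (442/101 + 336/(-503)) + (99 + 103974) = (442/101 + 336*(-1/503)) + 104073 = (442/101 - 336/503) + 104073 = 188390/50803 + 104073 = 5287409009/50803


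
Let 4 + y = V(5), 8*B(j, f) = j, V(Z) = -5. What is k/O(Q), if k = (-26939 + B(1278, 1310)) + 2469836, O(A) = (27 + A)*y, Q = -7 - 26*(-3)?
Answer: -1085803/392 ≈ -2769.9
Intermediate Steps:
B(j, f) = j/8
y = -9 (y = -4 - 5 = -9)
Q = 71 (Q = -7 + 78 = 71)
O(A) = -243 - 9*A (O(A) = (27 + A)*(-9) = -243 - 9*A)
k = 9772227/4 (k = (-26939 + (⅛)*1278) + 2469836 = (-26939 + 639/4) + 2469836 = -107117/4 + 2469836 = 9772227/4 ≈ 2.4431e+6)
k/O(Q) = 9772227/(4*(-243 - 9*71)) = 9772227/(4*(-243 - 639)) = (9772227/4)/(-882) = (9772227/4)*(-1/882) = -1085803/392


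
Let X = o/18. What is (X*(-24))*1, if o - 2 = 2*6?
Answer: -56/3 ≈ -18.667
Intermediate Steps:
o = 14 (o = 2 + 2*6 = 2 + 12 = 14)
X = 7/9 (X = 14/18 = 14*(1/18) = 7/9 ≈ 0.77778)
(X*(-24))*1 = ((7/9)*(-24))*1 = -56/3*1 = -56/3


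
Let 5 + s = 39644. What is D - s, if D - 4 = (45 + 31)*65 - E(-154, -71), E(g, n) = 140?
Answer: -34835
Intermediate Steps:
s = 39639 (s = -5 + 39644 = 39639)
D = 4804 (D = 4 + ((45 + 31)*65 - 1*140) = 4 + (76*65 - 140) = 4 + (4940 - 140) = 4 + 4800 = 4804)
D - s = 4804 - 1*39639 = 4804 - 39639 = -34835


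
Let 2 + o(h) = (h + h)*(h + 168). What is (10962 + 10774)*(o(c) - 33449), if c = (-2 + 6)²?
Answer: -599109368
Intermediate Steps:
c = 16 (c = 4² = 16)
o(h) = -2 + 2*h*(168 + h) (o(h) = -2 + (h + h)*(h + 168) = -2 + (2*h)*(168 + h) = -2 + 2*h*(168 + h))
(10962 + 10774)*(o(c) - 33449) = (10962 + 10774)*((-2 + 2*16² + 336*16) - 33449) = 21736*((-2 + 2*256 + 5376) - 33449) = 21736*((-2 + 512 + 5376) - 33449) = 21736*(5886 - 33449) = 21736*(-27563) = -599109368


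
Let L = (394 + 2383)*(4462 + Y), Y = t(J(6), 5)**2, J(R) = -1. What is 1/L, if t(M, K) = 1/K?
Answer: 25/309777127 ≈ 8.0703e-8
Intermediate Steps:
Y = 1/25 (Y = (1/5)**2 = 1/25 ≈ 0.040000)
L = 309777127/25 (L = (394 + 2383)*(4462 + 1/25) = 2777*(111551/25) = 309777127/25 ≈ 1.2391e+7)
1/L = 1/(309777127/25) = 25/309777127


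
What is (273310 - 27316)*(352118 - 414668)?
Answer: -15386924700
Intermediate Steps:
(273310 - 27316)*(352118 - 414668) = 245994*(-62550) = -15386924700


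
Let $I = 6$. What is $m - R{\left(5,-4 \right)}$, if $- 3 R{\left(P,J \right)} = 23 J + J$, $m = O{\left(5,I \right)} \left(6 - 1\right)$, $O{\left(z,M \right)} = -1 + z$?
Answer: $-12$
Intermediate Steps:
$m = 20$ ($m = \left(-1 + 5\right) \left(6 - 1\right) = 4 \cdot 5 = 20$)
$R{\left(P,J \right)} = - 8 J$ ($R{\left(P,J \right)} = - \frac{23 J + J}{3} = - \frac{24 J}{3} = - 8 J$)
$m - R{\left(5,-4 \right)} = 20 - \left(-8\right) \left(-4\right) = 20 - 32 = -12$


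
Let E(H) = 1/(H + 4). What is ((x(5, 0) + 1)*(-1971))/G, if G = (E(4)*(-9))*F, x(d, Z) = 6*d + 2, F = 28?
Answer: 14454/7 ≈ 2064.9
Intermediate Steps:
E(H) = 1/(4 + H)
x(d, Z) = 2 + 6*d
G = -63/2 (G = (-9/(4 + 4))*28 = (-9/8)*28 = ((⅛)*(-9))*28 = -9/8*28 = -63/2 ≈ -31.500)
((x(5, 0) + 1)*(-1971))/G = (((2 + 6*5) + 1)*(-1971))/(-63/2) = (((2 + 30) + 1)*(-1971))*(-2/63) = ((32 + 1)*(-1971))*(-2/63) = (33*(-1971))*(-2/63) = -65043*(-2/63) = 14454/7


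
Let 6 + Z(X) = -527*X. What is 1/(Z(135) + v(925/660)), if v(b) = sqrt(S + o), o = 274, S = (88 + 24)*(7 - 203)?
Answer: -23717/1687495493 - I*sqrt(21678)/5062486479 ≈ -1.4055e-5 - 2.9083e-8*I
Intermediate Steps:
S = -21952 (S = 112*(-196) = -21952)
Z(X) = -6 - 527*X
v(b) = I*sqrt(21678) (v(b) = sqrt(-21952 + 274) = sqrt(-21678) = I*sqrt(21678))
1/(Z(135) + v(925/660)) = 1/((-6 - 527*135) + I*sqrt(21678)) = 1/((-6 - 71145) + I*sqrt(21678)) = 1/(-71151 + I*sqrt(21678))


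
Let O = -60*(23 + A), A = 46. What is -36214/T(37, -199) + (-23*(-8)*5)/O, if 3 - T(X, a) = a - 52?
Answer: -163217/1143 ≈ -142.80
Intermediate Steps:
T(X, a) = 55 - a (T(X, a) = 3 - (a - 52) = 3 - (-52 + a) = 3 + (52 - a) = 55 - a)
O = -4140 (O = -60*(23 + 46) = -60*69 = -4140)
-36214/T(37, -199) + (-23*(-8)*5)/O = -36214/(55 - 1*(-199)) + (-23*(-8)*5)/(-4140) = -36214/(55 + 199) + (184*5)*(-1/4140) = -36214/254 + 920*(-1/4140) = -36214*1/254 - 2/9 = -18107/127 - 2/9 = -163217/1143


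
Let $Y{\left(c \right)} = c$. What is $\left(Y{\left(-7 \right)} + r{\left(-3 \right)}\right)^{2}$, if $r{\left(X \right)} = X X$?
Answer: $4$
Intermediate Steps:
$r{\left(X \right)} = X^{2}$
$\left(Y{\left(-7 \right)} + r{\left(-3 \right)}\right)^{2} = \left(-7 + \left(-3\right)^{2}\right)^{2} = \left(-7 + 9\right)^{2} = 2^{2} = 4$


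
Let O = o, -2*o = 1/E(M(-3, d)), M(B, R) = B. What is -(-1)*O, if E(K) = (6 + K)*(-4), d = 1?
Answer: 1/24 ≈ 0.041667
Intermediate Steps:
E(K) = -24 - 4*K
o = 1/24 (o = -1/(2*(-24 - 4*(-3))) = -1/(2*(-24 + 12)) = -½/(-12) = -½*(-1/12) = 1/24 ≈ 0.041667)
O = 1/24 ≈ 0.041667
-(-1)*O = -(-1)/24 = -1*(-1/24) = 1/24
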